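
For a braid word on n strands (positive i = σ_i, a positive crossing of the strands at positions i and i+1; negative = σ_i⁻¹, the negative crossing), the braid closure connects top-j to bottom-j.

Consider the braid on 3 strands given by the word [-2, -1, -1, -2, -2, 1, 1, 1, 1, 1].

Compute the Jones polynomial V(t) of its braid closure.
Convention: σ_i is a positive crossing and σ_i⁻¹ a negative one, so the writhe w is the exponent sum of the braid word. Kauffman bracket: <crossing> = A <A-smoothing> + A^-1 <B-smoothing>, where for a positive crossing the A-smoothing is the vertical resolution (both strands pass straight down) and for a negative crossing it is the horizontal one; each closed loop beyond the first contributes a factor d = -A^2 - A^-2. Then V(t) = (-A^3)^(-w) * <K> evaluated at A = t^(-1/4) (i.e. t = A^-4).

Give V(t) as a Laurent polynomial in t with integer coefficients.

-t^4 + t^3 - t^2 + 2*t - 1 + 2*t^-1 - t^-2 + t^-3 - t^-4

Derivation:
Braid: s2^-1 s1^-1 s1^-1 s2^-1 s2^-1 s1 s1 s1 s1 s1 on 3 strands, 10 crossings.
Writhe w = (#positive) - (#negative) = 5 - 5 = 0.
State-sum expansion of <K>. There are 2^10 = 1024 states.
Each crossing splits two ways (0=vertical, 1=horizontal). The state's weight is A^(#A-smoothings - #B-smoothings) * d^(loops - 1).
Tabulate the states by total A-exponent and number of loops L (A-exp: L × count):
  A^10: L=4 ×1
  A^8: L=3 ×10
  A^6: L=2 ×29, L=4 ×16
  A^4: L=1 ×26, L=3 ×74, L=5 ×20
  A^2: L=2 ×90, L=4 ×105, L=6 ×15
  A^0: L=1 ×15, L=3 ×141, L=5 ×90, L=7 ×6
  A^-2: L=2 ×35, L=4 ×130, L=6 ×44, L=8 ×1
  A^-4: L=3 ×40, L=5 ×69, L=7 ×11
  A^-6: L=4 ×25, L=6 ×19, L=8 ×1
  A^-8: L=5 ×8, L=7 ×2
  A^-10: L=6 ×1
Each group contributes A^e * Σ count * d^(L-1):
Powers of d = -A^2 - A^-2: d^2 = A^4 + 2 + A^-4; d^3 = -A^6 - 3*A^2 - 3*A^-2 - A^-6; d^4 = A^8 + 4*A^4 + 6 + 4*A^-4 + A^-8; d^5 = -A^10 - 5*A^6 - 10*A^2 - 10*A^-2 - 5*A^-6 - A^-10; d^6 = A^12 + 6*A^8 + 15*A^4 + 20 + 15*A^-4 + 6*A^-8 + A^-12; d^7 = -A^14 - 7*A^10 - 21*A^6 - 35*A^2 - 35*A^-2 - 21*A^-6 - 7*A^-10 - A^-14.
  A^10 * (d^3) = -A^16 - 3*A^12 - 3*A^8 - A^4
  A^8 * (10*d^2) = 10*A^12 + 20*A^8 + 10*A^4
  A^6 * (29*d + 16*d^3) = -16*A^12 - 77*A^8 - 77*A^4 - 16
  A^4 * (26 + 74*d^2 + 20*d^4) = 20*A^12 + 154*A^8 + 294*A^4 + 154 + 20*A^-4
  A^2 * (90*d + 105*d^3 + 15*d^5) = -15*A^12 - 180*A^8 - 555*A^4 - 555 - 180*A^-4 - 15*A^-8
  A^0 * (15 + 141*d^2 + 90*d^4 + 6*d^6) = 6*A^12 + 126*A^8 + 591*A^4 + 957 + 591*A^-4 + 126*A^-8 + 6*A^-12
  A^-2 * (35*d + 130*d^3 + 44*d^5 + d^7) = -A^12 - 51*A^8 - 371*A^4 - 900 - 900*A^-4 - 371*A^-8 - 51*A^-12 - A^-16
  A^-4 * (40*d^2 + 69*d^4 + 11*d^6) = 11*A^8 + 135*A^4 + 481 + 714*A^-4 + 481*A^-8 + 135*A^-12 + 11*A^-16
  A^-6 * (25*d^3 + 19*d^5 + d^7) = -A^8 - 26*A^4 - 141 - 300*A^-4 - 300*A^-8 - 141*A^-12 - 26*A^-16 - A^-20
  A^-8 * (8*d^4 + 2*d^6) = 2*A^4 + 20 + 62*A^-4 + 88*A^-8 + 62*A^-12 + 20*A^-16 + 2*A^-20
  A^-10 * (d^5) = -1 - 5*A^-4 - 10*A^-8 - 10*A^-12 - 5*A^-16 - A^-20
Summing the groups: <K> = -A^16 + A^12 - A^8 + 2*A^4 - 1 + 2*A^-4 - A^-8 + A^-12 - A^-16
Normalise by the writhe: (-A^3)^(-w) = (-A^3)^(0) = 1, so f(A) = 1 * <K> = -A^16 + A^12 - A^8 + 2*A^4 - 1 + 2*A^-4 - A^-8 + A^-12 - A^-16.
Substitute A = t^(-1/4), i.e. A^e → t^(-e/4): V(t) = -t^4 + t^3 - t^2 + 2*t - 1 + 2*t^-1 - t^-2 + t^-3 - t^-4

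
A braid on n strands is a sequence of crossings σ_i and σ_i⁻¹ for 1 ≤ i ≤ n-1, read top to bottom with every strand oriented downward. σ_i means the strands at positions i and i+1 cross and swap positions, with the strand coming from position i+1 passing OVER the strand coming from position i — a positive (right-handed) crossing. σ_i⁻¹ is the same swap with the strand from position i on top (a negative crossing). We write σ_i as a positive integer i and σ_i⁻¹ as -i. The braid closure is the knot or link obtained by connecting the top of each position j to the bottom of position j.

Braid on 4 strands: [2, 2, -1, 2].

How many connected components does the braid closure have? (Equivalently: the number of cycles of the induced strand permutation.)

Track the strand permutation on 4 strands, starting from identity.
  step 1: s2 swaps positions 2,3 -> [1 3 2 4]
  step 2: s2 swaps positions 2,3 -> [1 2 3 4]
  step 3: s1^-1 swaps positions 1,2 -> [2 1 3 4]
  step 4: s2 swaps positions 2,3 -> [2 3 1 4]
Final permutation (position -> original strand): [2 3 1 4]
Closure components = cycle count of this permutation = 2.

Answer: 2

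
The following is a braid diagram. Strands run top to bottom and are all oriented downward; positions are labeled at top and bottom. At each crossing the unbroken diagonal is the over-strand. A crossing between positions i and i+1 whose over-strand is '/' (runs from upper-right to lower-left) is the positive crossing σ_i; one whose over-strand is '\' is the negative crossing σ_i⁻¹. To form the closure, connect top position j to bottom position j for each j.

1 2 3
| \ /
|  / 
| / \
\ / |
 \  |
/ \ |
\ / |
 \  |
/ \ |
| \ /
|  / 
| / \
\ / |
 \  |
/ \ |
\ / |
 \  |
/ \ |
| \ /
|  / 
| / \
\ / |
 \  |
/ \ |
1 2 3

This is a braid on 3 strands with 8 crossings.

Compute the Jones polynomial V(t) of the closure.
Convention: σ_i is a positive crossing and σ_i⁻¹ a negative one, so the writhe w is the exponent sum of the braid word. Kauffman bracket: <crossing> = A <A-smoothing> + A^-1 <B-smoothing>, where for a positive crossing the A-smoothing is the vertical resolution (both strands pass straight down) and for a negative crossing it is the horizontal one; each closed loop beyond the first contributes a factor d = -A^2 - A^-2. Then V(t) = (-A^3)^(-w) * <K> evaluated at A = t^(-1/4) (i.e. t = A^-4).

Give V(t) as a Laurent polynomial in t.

-t^2 + 3*t - 4 + 6*t^-1 - 6*t^-2 + 6*t^-3 - 5*t^-4 + 3*t^-5 - t^-6

Derivation:
Reading the diagram top to bottom ('/'-over between positions i,i+1 = s_i, '\'-over = s_i^-1): braid word = s2 s1^-1 s1^-1 s2 s1^-1 s1^-1 s2 s1^-1.
Braid: s2 s1^-1 s1^-1 s2 s1^-1 s1^-1 s2 s1^-1 on 3 strands, 8 crossings.
Writhe w = (#positive) - (#negative) = 3 - 5 = -2.
Enumerate smoothing states for the bracket polynomial. There are 2^8 = 256 states.
Smooth each crossing (0=||, 1=⌣⌢); contribution A^(Σ sign_k(1-2s_k)) * d^(L-1).
Tabulate the states by total A-exponent and number of loops L (A-exp: L × count):
  A^8: L=6 ×1
  A^6: L=5 ×8
  A^4: L=4 ×28
  A^2: L=3 ×55, L=5 ×1
  A^0: L=2 ×63, L=4 ×7
  A^-2: L=1 ×35, L=3 ×21
  A^-4: L=2 ×26, L=4 ×2
  A^-6: L=3 ×8
  A^-8: L=4 ×1
Each group contributes A^e * Σ count * d^(L-1):
Powers of d = -A^2 - A^-2: d^2 = A^4 + 2 + A^-4; d^3 = -A^6 - 3*A^2 - 3*A^-2 - A^-6; d^4 = A^8 + 4*A^4 + 6 + 4*A^-4 + A^-8; d^5 = -A^10 - 5*A^6 - 10*A^2 - 10*A^-2 - 5*A^-6 - A^-10.
  A^8 * (d^5) = -A^18 - 5*A^14 - 10*A^10 - 10*A^6 - 5*A^2 - A^-2
  A^6 * (8*d^4) = 8*A^14 + 32*A^10 + 48*A^6 + 32*A^2 + 8*A^-2
  A^4 * (28*d^3) = -28*A^10 - 84*A^6 - 84*A^2 - 28*A^-2
  A^2 * (55*d^2 + d^4) = A^10 + 59*A^6 + 116*A^2 + 59*A^-2 + A^-6
  A^0 * (63*d + 7*d^3) = -7*A^6 - 84*A^2 - 84*A^-2 - 7*A^-6
  A^-2 * (35 + 21*d^2) = 21*A^2 + 77*A^-2 + 21*A^-6
  A^-4 * (26*d + 2*d^3) = -2*A^2 - 32*A^-2 - 32*A^-6 - 2*A^-10
  A^-6 * (8*d^2) = 8*A^-2 + 16*A^-6 + 8*A^-10
  A^-8 * (d^3) = -A^-2 - 3*A^-6 - 3*A^-10 - A^-14
Summing the groups: <K> = -A^18 + 3*A^14 - 5*A^10 + 6*A^6 - 6*A^2 + 6*A^-2 - 4*A^-6 + 3*A^-10 - A^-14
Normalise by the writhe: (-A^3)^(-w) = (-A^3)^(2) = A^6, so f(A) = A^6 * <K> = -A^24 + 3*A^20 - 5*A^16 + 6*A^12 - 6*A^8 + 6*A^4 - 4 + 3*A^-4 - A^-8.
Substitute A = t^(-1/4), i.e. A^e → t^(-e/4): V(t) = -t^2 + 3*t - 4 + 6*t^-1 - 6*t^-2 + 6*t^-3 - 5*t^-4 + 3*t^-5 - t^-6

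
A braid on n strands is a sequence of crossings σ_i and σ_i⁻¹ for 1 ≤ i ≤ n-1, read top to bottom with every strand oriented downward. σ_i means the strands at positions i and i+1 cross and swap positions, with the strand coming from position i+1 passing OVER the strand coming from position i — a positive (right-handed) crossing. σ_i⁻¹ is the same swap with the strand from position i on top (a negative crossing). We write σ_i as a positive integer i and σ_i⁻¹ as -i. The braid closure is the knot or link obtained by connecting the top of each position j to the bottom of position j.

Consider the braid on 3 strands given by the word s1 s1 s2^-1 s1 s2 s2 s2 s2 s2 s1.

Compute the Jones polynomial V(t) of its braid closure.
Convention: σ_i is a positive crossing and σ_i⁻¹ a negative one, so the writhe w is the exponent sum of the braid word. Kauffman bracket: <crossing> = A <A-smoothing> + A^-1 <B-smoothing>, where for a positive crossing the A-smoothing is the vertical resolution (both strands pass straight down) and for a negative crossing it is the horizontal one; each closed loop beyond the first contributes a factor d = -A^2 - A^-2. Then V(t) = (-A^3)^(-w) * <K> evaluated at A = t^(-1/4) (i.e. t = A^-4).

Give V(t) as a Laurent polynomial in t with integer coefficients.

-t^12 + 2*t^11 - 4*t^10 + 5*t^9 - 5*t^8 + 5*t^7 - 4*t^6 + 3*t^5 - t^4 + t^3

Derivation:
Braid: s1 s1 s2^-1 s1 s2 s2 s2 s2 s2 s1 on 3 strands, 10 crossings.
Writhe w = (#positive) - (#negative) = 9 - 1 = 8.
State-sum expansion of <K>. There are 2^10 = 1024 states.
For each crossing: s=0 is the vertical smoothing, s=1 horizontal. Crossing k contributes A^(sign_k * (1 - 2*s_k)); loop factor d = -A^2 - A^-2.
Tabulate the states by total A-exponent and number of loops L (A-exp: L × count):
  A^10: L=2 ×1
  A^8: L=1 ×4, L=3 ×6
  A^6: L=2 ×35, L=4 ×10
  A^4: L=1 ×35, L=3 ×75, L=5 ×10
  A^2: L=2 ×115, L=4 ×90, L=6 ×5
  A^0: L=3 ×185, L=5 ×66, L=7 ×1
  A^-2: L=4 ×180, L=6 ×30
  A^-4: L=5 ×112, L=7 ×8
  A^-6: L=6 ×44, L=8 ×1
  A^-8: L=7 ×10
  A^-10: L=8 ×1
Each group contributes A^e * Σ count * d^(L-1):
Powers of d = -A^2 - A^-2: d^2 = A^4 + 2 + A^-4; d^3 = -A^6 - 3*A^2 - 3*A^-2 - A^-6; d^4 = A^8 + 4*A^4 + 6 + 4*A^-4 + A^-8; d^5 = -A^10 - 5*A^6 - 10*A^2 - 10*A^-2 - 5*A^-6 - A^-10; d^6 = A^12 + 6*A^8 + 15*A^4 + 20 + 15*A^-4 + 6*A^-8 + A^-12; d^7 = -A^14 - 7*A^10 - 21*A^6 - 35*A^2 - 35*A^-2 - 21*A^-6 - 7*A^-10 - A^-14.
  A^10 * (d) = -A^12 - A^8
  A^8 * (4 + 6*d^2) = 6*A^12 + 16*A^8 + 6*A^4
  A^6 * (35*d + 10*d^3) = -10*A^12 - 65*A^8 - 65*A^4 - 10
  A^4 * (35 + 75*d^2 + 10*d^4) = 10*A^12 + 115*A^8 + 245*A^4 + 115 + 10*A^-4
  A^2 * (115*d + 90*d^3 + 5*d^5) = -5*A^12 - 115*A^8 - 435*A^4 - 435 - 115*A^-4 - 5*A^-8
  A^0 * (185*d^2 + 66*d^4 + d^6) = A^12 + 72*A^8 + 464*A^4 + 786 + 464*A^-4 + 72*A^-8 + A^-12
  A^-2 * (180*d^3 + 30*d^5) = -30*A^8 - 330*A^4 - 840 - 840*A^-4 - 330*A^-8 - 30*A^-12
  A^-4 * (112*d^4 + 8*d^6) = 8*A^8 + 160*A^4 + 568 + 832*A^-4 + 568*A^-8 + 160*A^-12 + 8*A^-16
  A^-6 * (44*d^5 + d^7) = -A^8 - 51*A^4 - 241 - 475*A^-4 - 475*A^-8 - 241*A^-12 - 51*A^-16 - A^-20
  A^-8 * (10*d^6) = 10*A^4 + 60 + 150*A^-4 + 200*A^-8 + 150*A^-12 + 60*A^-16 + 10*A^-20
  A^-10 * (d^7) = -A^4 - 7 - 21*A^-4 - 35*A^-8 - 35*A^-12 - 21*A^-16 - 7*A^-20 - A^-24
Summing the groups: <K> = A^12 - A^8 + 3*A^4 - 4 + 5*A^-4 - 5*A^-8 + 5*A^-12 - 4*A^-16 + 2*A^-20 - A^-24
Normalise by the writhe: (-A^3)^(-w) = (-A^3)^(-8) = A^-24, so f(A) = A^-24 * <K> = A^-12 - A^-16 + 3*A^-20 - 4*A^-24 + 5*A^-28 - 5*A^-32 + 5*A^-36 - 4*A^-40 + 2*A^-44 - A^-48.
Substitute A = t^(-1/4), i.e. A^e → t^(-e/4): V(t) = -t^12 + 2*t^11 - 4*t^10 + 5*t^9 - 5*t^8 + 5*t^7 - 4*t^6 + 3*t^5 - t^4 + t^3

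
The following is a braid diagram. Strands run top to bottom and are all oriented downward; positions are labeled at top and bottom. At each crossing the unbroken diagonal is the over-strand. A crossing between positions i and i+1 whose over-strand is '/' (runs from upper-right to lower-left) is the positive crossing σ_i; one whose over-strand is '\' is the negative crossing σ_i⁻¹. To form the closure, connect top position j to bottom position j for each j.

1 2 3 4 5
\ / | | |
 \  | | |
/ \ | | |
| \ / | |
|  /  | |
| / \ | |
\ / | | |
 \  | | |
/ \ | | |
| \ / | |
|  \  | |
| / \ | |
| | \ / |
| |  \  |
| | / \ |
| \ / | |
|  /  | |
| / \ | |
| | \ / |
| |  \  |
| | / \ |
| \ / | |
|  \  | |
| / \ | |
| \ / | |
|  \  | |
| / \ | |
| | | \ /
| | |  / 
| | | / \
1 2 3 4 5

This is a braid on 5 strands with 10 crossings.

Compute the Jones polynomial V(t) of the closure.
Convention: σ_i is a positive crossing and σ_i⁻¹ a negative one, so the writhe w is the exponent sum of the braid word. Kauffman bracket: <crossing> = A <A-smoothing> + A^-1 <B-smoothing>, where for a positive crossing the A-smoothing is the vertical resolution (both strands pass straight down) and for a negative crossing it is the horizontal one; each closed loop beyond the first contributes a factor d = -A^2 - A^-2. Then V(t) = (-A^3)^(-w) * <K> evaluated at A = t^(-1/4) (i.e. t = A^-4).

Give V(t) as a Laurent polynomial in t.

t^-1 - 2*t^-2 + 3*t^-3 - 2*t^-4 + 3*t^-5 - 2*t^-6 + t^-7 - t^-8

Derivation:
Reading the diagram top to bottom ('/'-over between positions i,i+1 = s_i, '\'-over = s_i^-1): braid word = s1^-1 s2 s1^-1 s2^-1 s3^-1 s2 s3^-1 s2^-1 s2^-1 s4.
The presented braid s1^-1 s2 s1^-1 s2^-1 s3^-1 s2 s3^-1 s2^-1 s2^-1 s4 on 5 strands reduces by inverse Markov moves (closure unchanged at each step):
  Destabilize: the word has the form β·s4 where s4 occurs only as the final letter (β ∈ B_4); drop it and the last strand → 4 strands.
Reduced to β = s1^-1 s2 s1^-1 s2^-1 s3^-1 s2 s3^-1 s2^-1 s2^-1 on 4 strands, 9 crossings.
Compute on β:
Braid: s1^-1 s2 s1^-1 s2^-1 s3^-1 s2 s3^-1 s2^-1 s2^-1 on 4 strands, 9 crossings.
Writhe w = (#positive) - (#negative) = 2 - 7 = -5.
State-sum expansion of <K>. There are 2^9 = 512 states.
Smooth each crossing (0=||, 1=⌣⌢); contribution A^(Σ sign_k(1-2s_k)) * d^(L-1).
Tabulate the states by total A-exponent and number of loops L (A-exp: L × count):
  A^9: L=5 ×1
  A^7: L=4 ×9
  A^5: L=3 ×30, L=5 ×6
  A^3: L=2 ×45, L=4 ×37, L=6 ×2
  A^1: L=1 ×27, L=3 ×78, L=5 ×21
  A^-1: L=2 ×67, L=4 ×53, L=6 ×6
  A^-3: L=1 ×12, L=3 ×53, L=5 ×18, L=7 ×1
  A^-5: L=2 ×14, L=4 ×19, L=6 ×3
  A^-7: L=3 ×6, L=5 ×3
  A^-9: L=4 ×1
Each group contributes A^e * Σ count * d^(L-1):
Powers of d = -A^2 - A^-2: d^2 = A^4 + 2 + A^-4; d^3 = -A^6 - 3*A^2 - 3*A^-2 - A^-6; d^4 = A^8 + 4*A^4 + 6 + 4*A^-4 + A^-8; d^5 = -A^10 - 5*A^6 - 10*A^2 - 10*A^-2 - 5*A^-6 - A^-10; d^6 = A^12 + 6*A^8 + 15*A^4 + 20 + 15*A^-4 + 6*A^-8 + A^-12.
  A^9 * (d^4) = A^17 + 4*A^13 + 6*A^9 + 4*A^5 + A
  A^7 * (9*d^3) = -9*A^13 - 27*A^9 - 27*A^5 - 9*A
  A^5 * (30*d^2 + 6*d^4) = 6*A^13 + 54*A^9 + 96*A^5 + 54*A + 6*A^-3
  A^3 * (45*d + 37*d^3 + 2*d^5) = -2*A^13 - 47*A^9 - 176*A^5 - 176*A - 47*A^-3 - 2*A^-7
  A^1 * (27 + 78*d^2 + 21*d^4) = 21*A^9 + 162*A^5 + 309*A + 162*A^-3 + 21*A^-7
  A^-1 * (67*d + 53*d^3 + 6*d^5) = -6*A^9 - 83*A^5 - 286*A - 286*A^-3 - 83*A^-7 - 6*A^-11
  A^-3 * (12 + 53*d^2 + 18*d^4 + d^6) = A^9 + 24*A^5 + 140*A + 246*A^-3 + 140*A^-7 + 24*A^-11 + A^-15
  A^-5 * (14*d + 19*d^3 + 3*d^5) = -3*A^5 - 34*A - 101*A^-3 - 101*A^-7 - 34*A^-11 - 3*A^-15
  A^-7 * (6*d^2 + 3*d^4) = 3*A + 18*A^-3 + 30*A^-7 + 18*A^-11 + 3*A^-15
  A^-9 * (d^3) = -A^-3 - 3*A^-7 - 3*A^-11 - A^-15
Summing the groups: <K> = A^17 - A^13 + 2*A^9 - 3*A^5 + 2*A - 3*A^-3 + 2*A^-7 - A^-11
Normalise by the writhe: (-A^3)^(-w) = (-A^3)^(5) = -A^15, so f(A) = -A^15 * <K> = -A^32 + A^28 - 2*A^24 + 3*A^20 - 2*A^16 + 3*A^12 - 2*A^8 + A^4.
Substitute A = t^(-1/4), i.e. A^e → t^(-e/4): V(t) = t^-1 - 2*t^-2 + 3*t^-3 - 2*t^-4 + 3*t^-5 - 2*t^-6 + t^-7 - t^-8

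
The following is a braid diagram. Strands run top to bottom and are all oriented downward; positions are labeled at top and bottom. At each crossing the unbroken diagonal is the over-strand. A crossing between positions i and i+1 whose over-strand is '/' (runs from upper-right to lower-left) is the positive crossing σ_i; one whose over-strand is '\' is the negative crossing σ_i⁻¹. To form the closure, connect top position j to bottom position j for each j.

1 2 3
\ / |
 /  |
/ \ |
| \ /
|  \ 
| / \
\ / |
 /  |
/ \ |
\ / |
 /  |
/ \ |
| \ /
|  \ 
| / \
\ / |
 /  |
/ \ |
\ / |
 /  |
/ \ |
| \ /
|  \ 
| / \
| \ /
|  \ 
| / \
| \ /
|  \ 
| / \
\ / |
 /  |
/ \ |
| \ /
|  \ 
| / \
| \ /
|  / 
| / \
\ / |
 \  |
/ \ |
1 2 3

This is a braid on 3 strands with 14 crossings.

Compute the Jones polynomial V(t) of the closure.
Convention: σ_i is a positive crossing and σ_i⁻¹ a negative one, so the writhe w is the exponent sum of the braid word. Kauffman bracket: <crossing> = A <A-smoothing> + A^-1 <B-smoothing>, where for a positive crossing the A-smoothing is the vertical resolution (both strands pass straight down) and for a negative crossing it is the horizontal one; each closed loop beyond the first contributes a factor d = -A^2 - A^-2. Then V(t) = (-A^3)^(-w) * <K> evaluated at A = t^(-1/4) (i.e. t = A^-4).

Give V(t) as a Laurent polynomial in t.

-t^5 + 3*t^4 - 6*t^3 + 9*t^2 - 11*t + 13 - 11*t^-1 + 9*t^-2 - 6*t^-3 + 3*t^-4 - t^-5

Derivation:
Reading the diagram top to bottom ('/'-over between positions i,i+1 = s_i, '\'-over = s_i^-1): braid word = s1 s2^-1 s1 s1 s2^-1 s1 s1 s2^-1 s2^-1 s2^-1 s1 s2^-1 s2 s1^-1.
The presented braid s1 s2^-1 s1 s1 s2^-1 s1 s1 s2^-1 s2^-1 s2^-1 s1 s2^-1 s2 s1^-1 on 3 strands reduces by inverse Markov moves (closure unchanged at each step):
  Deconjugate: the word is γ·β·γ⁻¹ with γ = s1 s2^-1 (prefix) and γ⁻¹ = s2 s1^-1 (suffix); strip both.
Reduced to β = s1 s1 s2^-1 s1 s1 s2^-1 s2^-1 s2^-1 s1 s2^-1 on 3 strands, 10 crossings.
Compute on β:
Braid: s1 s1 s2^-1 s1 s1 s2^-1 s2^-1 s2^-1 s1 s2^-1 on 3 strands, 10 crossings.
Writhe w = (#positive) - (#negative) = 5 - 5 = 0.
Enumerate smoothing states for the bracket polynomial. There are 2^10 = 1024 states.
Each crossing splits two ways (0=vertical, 1=horizontal). The state's weight is A^(#A-smoothings - #B-smoothings) * d^(loops - 1).
Tabulate the states by total A-exponent and number of loops L (A-exp: L × count):
  A^10: L=6 ×1
  A^8: L=5 ×10
  A^6: L=4 ×43, L=6 ×2
  A^4: L=3 ×98, L=5 ×22
  A^2: L=2 ×121, L=4 ×83, L=6 ×6
  A^0: L=1 ×73, L=3 ×140, L=5 ×38, L=7 ×1
  A^-2: L=2 ×121, L=4 ×79, L=6 ×10
  A^-4: L=3 ×95, L=5 ×24, L=7 ×1
  A^-6: L=4 ×42, L=6 ×3
  A^-8: L=5 ×10
  A^-10: L=6 ×1
Each group contributes A^e * Σ count * d^(L-1):
Powers of d = -A^2 - A^-2: d^2 = A^4 + 2 + A^-4; d^3 = -A^6 - 3*A^2 - 3*A^-2 - A^-6; d^4 = A^8 + 4*A^4 + 6 + 4*A^-4 + A^-8; d^5 = -A^10 - 5*A^6 - 10*A^2 - 10*A^-2 - 5*A^-6 - A^-10; d^6 = A^12 + 6*A^8 + 15*A^4 + 20 + 15*A^-4 + 6*A^-8 + A^-12.
  A^10 * (d^5) = -A^20 - 5*A^16 - 10*A^12 - 10*A^8 - 5*A^4 - 1
  A^8 * (10*d^4) = 10*A^16 + 40*A^12 + 60*A^8 + 40*A^4 + 10
  A^6 * (43*d^3 + 2*d^5) = -2*A^16 - 53*A^12 - 149*A^8 - 149*A^4 - 53 - 2*A^-4
  A^4 * (98*d^2 + 22*d^4) = 22*A^12 + 186*A^8 + 328*A^4 + 186 + 22*A^-4
  A^2 * (121*d + 83*d^3 + 6*d^5) = -6*A^12 - 113*A^8 - 430*A^4 - 430 - 113*A^-4 - 6*A^-8
  A^0 * (73 + 140*d^2 + 38*d^4 + d^6) = A^12 + 44*A^8 + 307*A^4 + 601 + 307*A^-4 + 44*A^-8 + A^-12
  A^-2 * (121*d + 79*d^3 + 10*d^5) = -10*A^8 - 129*A^4 - 458 - 458*A^-4 - 129*A^-8 - 10*A^-12
  A^-4 * (95*d^2 + 24*d^4 + d^6) = A^8 + 30*A^4 + 206 + 354*A^-4 + 206*A^-8 + 30*A^-12 + A^-16
  A^-6 * (42*d^3 + 3*d^5) = -3*A^4 - 57 - 156*A^-4 - 156*A^-8 - 57*A^-12 - 3*A^-16
  A^-8 * (10*d^4) = 10 + 40*A^-4 + 60*A^-8 + 40*A^-12 + 10*A^-16
  A^-10 * (d^5) = -1 - 5*A^-4 - 10*A^-8 - 10*A^-12 - 5*A^-16 - A^-20
Summing the groups: <K> = -A^20 + 3*A^16 - 6*A^12 + 9*A^8 - 11*A^4 + 13 - 11*A^-4 + 9*A^-8 - 6*A^-12 + 3*A^-16 - A^-20
Normalise by the writhe: (-A^3)^(-w) = (-A^3)^(0) = 1, so f(A) = 1 * <K> = -A^20 + 3*A^16 - 6*A^12 + 9*A^8 - 11*A^4 + 13 - 11*A^-4 + 9*A^-8 - 6*A^-12 + 3*A^-16 - A^-20.
Substitute A = t^(-1/4), i.e. A^e → t^(-e/4): V(t) = -t^5 + 3*t^4 - 6*t^3 + 9*t^2 - 11*t + 13 - 11*t^-1 + 9*t^-2 - 6*t^-3 + 3*t^-4 - t^-5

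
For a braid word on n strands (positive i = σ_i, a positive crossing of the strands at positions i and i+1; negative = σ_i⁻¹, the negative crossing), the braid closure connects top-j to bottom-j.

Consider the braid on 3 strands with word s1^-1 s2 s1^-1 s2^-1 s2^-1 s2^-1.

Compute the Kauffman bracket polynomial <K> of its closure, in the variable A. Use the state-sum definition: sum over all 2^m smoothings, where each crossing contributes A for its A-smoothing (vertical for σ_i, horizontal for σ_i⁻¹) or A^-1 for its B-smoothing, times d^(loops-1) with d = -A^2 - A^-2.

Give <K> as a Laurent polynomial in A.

-A^12 + A^8 - A^4 + 2 - A^-4 + A^-8

Derivation:
Braid: s1^-1 s2 s1^-1 s2^-1 s2^-1 s2^-1 on 3 strands, 6 crossings.
Writhe w = (#positive) - (#negative) = 1 - 5 = -4.
State-sum expansion of <K>. There are 2^6 = 64 states.
For each crossing: s=0 is the vertical smoothing, s=1 horizontal. Crossing k contributes A^(sign_k * (1 - 2*s_k)); loop factor d = -A^2 - A^-2.
Tabulate the states by total A-exponent and number of loops L (A-exp: L × count):
  A^6: L=4 ×1
  A^4: L=3 ×6
  A^2: L=2 ×12, L=4 ×3
  A^0: L=1 ×9, L=3 ×10, L=5 ×1
  A^-2: L=2 ×12, L=4 ×3
  A^-4: L=1 ×2, L=3 ×4
  A^-6: L=2 ×1
Each group contributes A^e * Σ count * d^(L-1):
Powers of d = -A^2 - A^-2: d^2 = A^4 + 2 + A^-4; d^3 = -A^6 - 3*A^2 - 3*A^-2 - A^-6; d^4 = A^8 + 4*A^4 + 6 + 4*A^-4 + A^-8.
  A^6 * (d^3) = -A^12 - 3*A^8 - 3*A^4 - 1
  A^4 * (6*d^2) = 6*A^8 + 12*A^4 + 6
  A^2 * (12*d + 3*d^3) = -3*A^8 - 21*A^4 - 21 - 3*A^-4
  A^0 * (9 + 10*d^2 + d^4) = A^8 + 14*A^4 + 35 + 14*A^-4 + A^-8
  A^-2 * (12*d + 3*d^3) = -3*A^4 - 21 - 21*A^-4 - 3*A^-8
  A^-4 * (2 + 4*d^2) = 4 + 10*A^-4 + 4*A^-8
  A^-6 * (d) = -A^-4 - A^-8
Summing the groups: <K> = -A^12 + A^8 - A^4 + 2 - A^-4 + A^-8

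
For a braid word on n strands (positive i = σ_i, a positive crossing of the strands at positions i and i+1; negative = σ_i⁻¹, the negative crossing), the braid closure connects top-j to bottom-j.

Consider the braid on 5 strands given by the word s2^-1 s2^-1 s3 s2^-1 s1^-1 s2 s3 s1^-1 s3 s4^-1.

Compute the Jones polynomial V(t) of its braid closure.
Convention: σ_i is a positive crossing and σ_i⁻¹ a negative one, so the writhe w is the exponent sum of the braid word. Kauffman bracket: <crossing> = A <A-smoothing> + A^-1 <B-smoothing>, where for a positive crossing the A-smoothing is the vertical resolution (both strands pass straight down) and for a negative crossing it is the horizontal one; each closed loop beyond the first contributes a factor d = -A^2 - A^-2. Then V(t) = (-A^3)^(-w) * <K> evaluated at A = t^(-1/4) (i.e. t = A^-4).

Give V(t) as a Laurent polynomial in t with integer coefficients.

The presented braid s2^-1 s2^-1 s3 s2^-1 s1^-1 s2 s3 s1^-1 s3 s4^-1 on 5 strands reduces by inverse Markov moves (closure unchanged at each step):
  Destabilize: the word has the form β·s4^-1 where s4^-1 occurs only as the final letter (β ∈ B_4); drop it and the last strand → 4 strands.
Reduced to β = s2^-1 s2^-1 s3 s2^-1 s1^-1 s2 s3 s1^-1 s3 on 4 strands, 9 crossings.
Compute on β:
Braid: s2^-1 s2^-1 s3 s2^-1 s1^-1 s2 s3 s1^-1 s3 on 4 strands, 9 crossings.
Writhe w = (#positive) - (#negative) = 4 - 5 = -1.
Enumerate smoothing states for the bracket polynomial. There are 2^9 = 512 states.
Smooth each crossing (0=||, 1=⌣⌢); contribution A^(Σ sign_k(1-2s_k)) * d^(L-1).
Tabulate the states by total A-exponent and number of loops L (A-exp: L × count):
  A^9: L=5 ×1
  A^7: L=4 ×9
  A^5: L=3 ×32, L=5 ×4
  A^3: L=2 ×55, L=4 ×28, L=6 ×1
  A^1: L=1 ×39, L=3 ×77, L=5 ×10
  A^-1: L=2 ×87, L=4 ×38, L=6 ×1
  A^-3: L=1 ×14, L=3 ×64, L=5 ×6
  A^-5: L=2 ×17, L=4 ×19
  A^-7: L=3 ×7, L=5 ×2
  A^-9: L=4 ×1
Each group contributes A^e * Σ count * d^(L-1):
Powers of d = -A^2 - A^-2: d^2 = A^4 + 2 + A^-4; d^3 = -A^6 - 3*A^2 - 3*A^-2 - A^-6; d^4 = A^8 + 4*A^4 + 6 + 4*A^-4 + A^-8; d^5 = -A^10 - 5*A^6 - 10*A^2 - 10*A^-2 - 5*A^-6 - A^-10.
  A^9 * (d^4) = A^17 + 4*A^13 + 6*A^9 + 4*A^5 + A
  A^7 * (9*d^3) = -9*A^13 - 27*A^9 - 27*A^5 - 9*A
  A^5 * (32*d^2 + 4*d^4) = 4*A^13 + 48*A^9 + 88*A^5 + 48*A + 4*A^-3
  A^3 * (55*d + 28*d^3 + d^5) = -A^13 - 33*A^9 - 149*A^5 - 149*A - 33*A^-3 - A^-7
  A^1 * (39 + 77*d^2 + 10*d^4) = 10*A^9 + 117*A^5 + 253*A + 117*A^-3 + 10*A^-7
  A^-1 * (87*d + 38*d^3 + d^5) = -A^9 - 43*A^5 - 211*A - 211*A^-3 - 43*A^-7 - A^-11
  A^-3 * (14 + 64*d^2 + 6*d^4) = 6*A^5 + 88*A + 178*A^-3 + 88*A^-7 + 6*A^-11
  A^-5 * (17*d + 19*d^3) = -19*A - 74*A^-3 - 74*A^-7 - 19*A^-11
  A^-7 * (7*d^2 + 2*d^4) = 2*A + 15*A^-3 + 26*A^-7 + 15*A^-11 + 2*A^-15
  A^-9 * (d^3) = -A^-3 - 3*A^-7 - 3*A^-11 - A^-15
Summing the groups: <K> = A^17 - 2*A^13 + 3*A^9 - 4*A^5 + 4*A - 5*A^-3 + 3*A^-7 - 2*A^-11 + A^-15
Normalise by the writhe: (-A^3)^(-w) = (-A^3)^(1) = -A^3, so f(A) = -A^3 * <K> = -A^20 + 2*A^16 - 3*A^12 + 4*A^8 - 4*A^4 + 5 - 3*A^-4 + 2*A^-8 - A^-12.
Substitute A = t^(-1/4), i.e. A^e → t^(-e/4): V(t) = -t^3 + 2*t^2 - 3*t + 5 - 4*t^-1 + 4*t^-2 - 3*t^-3 + 2*t^-4 - t^-5

Answer: -t^3 + 2*t^2 - 3*t + 5 - 4*t^-1 + 4*t^-2 - 3*t^-3 + 2*t^-4 - t^-5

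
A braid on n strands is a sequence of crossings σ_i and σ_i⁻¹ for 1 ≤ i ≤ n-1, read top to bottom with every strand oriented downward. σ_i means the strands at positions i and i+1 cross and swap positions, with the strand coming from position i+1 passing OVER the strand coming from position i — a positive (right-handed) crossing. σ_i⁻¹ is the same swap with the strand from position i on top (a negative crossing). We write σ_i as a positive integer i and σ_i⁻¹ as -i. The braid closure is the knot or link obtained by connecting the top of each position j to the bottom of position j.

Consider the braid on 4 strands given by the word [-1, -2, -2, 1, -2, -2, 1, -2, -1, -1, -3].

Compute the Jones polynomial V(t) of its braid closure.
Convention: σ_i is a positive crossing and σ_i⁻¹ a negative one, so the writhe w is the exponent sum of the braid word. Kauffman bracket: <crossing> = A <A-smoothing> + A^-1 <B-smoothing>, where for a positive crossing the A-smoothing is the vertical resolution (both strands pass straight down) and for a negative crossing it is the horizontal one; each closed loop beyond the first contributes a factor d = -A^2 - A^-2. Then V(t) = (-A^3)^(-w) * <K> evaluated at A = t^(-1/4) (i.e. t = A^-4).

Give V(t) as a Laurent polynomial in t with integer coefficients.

The presented braid s1^-1 s2^-1 s2^-1 s1 s2^-1 s2^-1 s1 s2^-1 s1^-1 s1^-1 s3^-1 on 4 strands reduces by inverse Markov moves (closure unchanged at each step):
  Destabilize: the word has the form β·s3^-1 where s3^-1 occurs only as the final letter (β ∈ B_3); drop it and the last strand → 3 strands.
Reduced to β = s1^-1 s2^-1 s2^-1 s1 s2^-1 s2^-1 s1 s2^-1 s1^-1 s1^-1 on 3 strands, 10 crossings.
Compute on β:
Braid: s1^-1 s2^-1 s2^-1 s1 s2^-1 s2^-1 s1 s2^-1 s1^-1 s1^-1 on 3 strands, 10 crossings.
Writhe w = (#positive) - (#negative) = 2 - 8 = -6.
State-sum expansion of <K>. There are 2^10 = 1024 states.
Each crossing splits two ways (0=vertical, 1=horizontal). The state's weight is A^(#A-smoothings - #B-smoothings) * d^(loops - 1).
Tabulate the states by total A-exponent and number of loops L (A-exp: L × count):
  A^10: L=7 ×1
  A^8: L=6 ×10
  A^6: L=5 ×44, L=7 ×1
  A^4: L=4 ×110, L=6 ×10
  A^2: L=3 ×166, L=5 ×44
  A^0: L=2 ×144, L=4 ×106, L=6 ×2
  A^-2: L=1 ×57, L=3 ×140, L=5 ×13
  A^-4: L=2 ×91, L=4 ×28, L=6 ×1
  A^-6: L=1 ×16, L=3 ×26, L=5 ×3
  A^-8: L=2 ×7, L=4 ×3
  A^-10: L=3 ×1
Each group contributes A^e * Σ count * d^(L-1):
Powers of d = -A^2 - A^-2: d^2 = A^4 + 2 + A^-4; d^3 = -A^6 - 3*A^2 - 3*A^-2 - A^-6; d^4 = A^8 + 4*A^4 + 6 + 4*A^-4 + A^-8; d^5 = -A^10 - 5*A^6 - 10*A^2 - 10*A^-2 - 5*A^-6 - A^-10; d^6 = A^12 + 6*A^8 + 15*A^4 + 20 + 15*A^-4 + 6*A^-8 + A^-12.
  A^10 * (d^6) = A^22 + 6*A^18 + 15*A^14 + 20*A^10 + 15*A^6 + 6*A^2 + A^-2
  A^8 * (10*d^5) = -10*A^18 - 50*A^14 - 100*A^10 - 100*A^6 - 50*A^2 - 10*A^-2
  A^6 * (44*d^4 + d^6) = A^18 + 50*A^14 + 191*A^10 + 284*A^6 + 191*A^2 + 50*A^-2 + A^-6
  A^4 * (110*d^3 + 10*d^5) = -10*A^14 - 160*A^10 - 430*A^6 - 430*A^2 - 160*A^-2 - 10*A^-6
  A^2 * (166*d^2 + 44*d^4) = 44*A^10 + 342*A^6 + 596*A^2 + 342*A^-2 + 44*A^-6
  A^0 * (144*d + 106*d^3 + 2*d^5) = -2*A^10 - 116*A^6 - 482*A^2 - 482*A^-2 - 116*A^-6 - 2*A^-10
  A^-2 * (57 + 140*d^2 + 13*d^4) = 13*A^6 + 192*A^2 + 415*A^-2 + 192*A^-6 + 13*A^-10
  A^-4 * (91*d + 28*d^3 + d^5) = -A^6 - 33*A^2 - 185*A^-2 - 185*A^-6 - 33*A^-10 - A^-14
  A^-6 * (16 + 26*d^2 + 3*d^4) = 3*A^2 + 38*A^-2 + 86*A^-6 + 38*A^-10 + 3*A^-14
  A^-8 * (7*d + 3*d^3) = -3*A^-2 - 16*A^-6 - 16*A^-10 - 3*A^-14
  A^-10 * (d^2) = A^-6 + 2*A^-10 + A^-14
Summing the groups: <K> = A^22 - 3*A^18 + 5*A^14 - 7*A^10 + 7*A^6 - 7*A^2 + 6*A^-2 - 3*A^-6 + 2*A^-10
Normalise by the writhe: (-A^3)^(-w) = (-A^3)^(6) = A^18, so f(A) = A^18 * <K> = A^40 - 3*A^36 + 5*A^32 - 7*A^28 + 7*A^24 - 7*A^20 + 6*A^16 - 3*A^12 + 2*A^8.
Substitute A = t^(-1/4), i.e. A^e → t^(-e/4): V(t) = 2*t^-2 - 3*t^-3 + 6*t^-4 - 7*t^-5 + 7*t^-6 - 7*t^-7 + 5*t^-8 - 3*t^-9 + t^-10

Answer: 2*t^-2 - 3*t^-3 + 6*t^-4 - 7*t^-5 + 7*t^-6 - 7*t^-7 + 5*t^-8 - 3*t^-9 + t^-10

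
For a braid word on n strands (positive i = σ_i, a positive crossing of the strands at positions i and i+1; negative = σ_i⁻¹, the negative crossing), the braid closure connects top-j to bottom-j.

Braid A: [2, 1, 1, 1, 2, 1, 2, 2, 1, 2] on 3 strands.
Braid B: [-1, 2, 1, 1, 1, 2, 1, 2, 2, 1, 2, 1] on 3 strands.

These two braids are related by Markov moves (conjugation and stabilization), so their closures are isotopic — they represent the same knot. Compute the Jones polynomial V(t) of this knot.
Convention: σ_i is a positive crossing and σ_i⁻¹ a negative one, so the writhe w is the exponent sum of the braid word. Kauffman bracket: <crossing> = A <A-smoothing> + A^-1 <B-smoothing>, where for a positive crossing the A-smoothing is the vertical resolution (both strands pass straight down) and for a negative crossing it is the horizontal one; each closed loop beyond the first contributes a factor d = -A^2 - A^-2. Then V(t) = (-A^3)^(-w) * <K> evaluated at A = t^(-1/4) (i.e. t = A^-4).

-t^10 + t^6 + t^4

Derivation:
Markov-equivalent braids have isotopic closures, hence identical knot invariants. Strip the Markov moves from each word to reach a common short braid β, then compute V(t) once on β.
Braid A: s2 s1 s1 s1 s2 s1 s2 s2 s1 s2 on 3 strands has no conjugating prefix/suffix or stabilization to strip; take β = s2 s1 s1 s1 s2 s1 s2 s2 s1 s2.
Braid B: s1^-1 s2 s1 s1 s1 s2 s1 s2 s2 s1 s2 s1 on 3 strands reduces by inverse Markov moves (closure unchanged at each step):
  Deconjugate: the word is γ·β·γ⁻¹ with γ = s1^-1 (prefix) and γ⁻¹ = s1 (suffix); strip both.
Reduced to β = s2 s1 s1 s1 s2 s1 s2 s2 s1 s2 on 3 strands, 10 crossings.
Both give the same β = s2 s1 s1 s1 s2 s1 s2 s2 s1 s2 on 3 strands, so one state sum suffices:
Braid: s2 s1 s1 s1 s2 s1 s2 s2 s1 s2 on 3 strands, 10 crossings.
Writhe w = (#positive) - (#negative) = 10 - 0 = 10.
Computing the Kauffman bracket via state sum. There are 2^10 = 1024 states.
Each crossing splits two ways (0=vertical, 1=horizontal). The state's weight is A^(#A-smoothings - #B-smoothings) * d^(loops - 1).
Tabulate the states by total A-exponent and number of loops L (A-exp: L × count):
  A^10: L=3 ×1
  A^8: L=2 ×10
  A^6: L=1 ×25, L=3 ×20
  A^4: L=2 ×100, L=4 ×20
  A^2: L=1 ×36, L=3 ×164, L=5 ×10
  A^0: L=2 ×108, L=4 ×142, L=6 ×2
  A^-2: L=1 ×12, L=3 ×129, L=5 ×69
  A^-4: L=2 ×24, L=4 ×78, L=6 ×18
  A^-6: L=3 ×19, L=5 ×24, L=7 ×2
  A^-8: L=4 ×7, L=6 ×3
  A^-10: L=5 ×1
Each group contributes A^e * Σ count * d^(L-1):
Powers of d = -A^2 - A^-2: d^2 = A^4 + 2 + A^-4; d^3 = -A^6 - 3*A^2 - 3*A^-2 - A^-6; d^4 = A^8 + 4*A^4 + 6 + 4*A^-4 + A^-8; d^5 = -A^10 - 5*A^6 - 10*A^2 - 10*A^-2 - 5*A^-6 - A^-10; d^6 = A^12 + 6*A^8 + 15*A^4 + 20 + 15*A^-4 + 6*A^-8 + A^-12.
  A^10 * (d^2) = A^14 + 2*A^10 + A^6
  A^8 * (10*d) = -10*A^10 - 10*A^6
  A^6 * (25 + 20*d^2) = 20*A^10 + 65*A^6 + 20*A^2
  A^4 * (100*d + 20*d^3) = -20*A^10 - 160*A^6 - 160*A^2 - 20*A^-2
  A^2 * (36 + 164*d^2 + 10*d^4) = 10*A^10 + 204*A^6 + 424*A^2 + 204*A^-2 + 10*A^-6
  A^0 * (108*d + 142*d^3 + 2*d^5) = -2*A^10 - 152*A^6 - 554*A^2 - 554*A^-2 - 152*A^-6 - 2*A^-10
  A^-2 * (12 + 129*d^2 + 69*d^4) = 69*A^6 + 405*A^2 + 684*A^-2 + 405*A^-6 + 69*A^-10
  A^-4 * (24*d + 78*d^3 + 18*d^5) = -18*A^6 - 168*A^2 - 438*A^-2 - 438*A^-6 - 168*A^-10 - 18*A^-14
  A^-6 * (19*d^2 + 24*d^4 + 2*d^6) = 2*A^6 + 36*A^2 + 145*A^-2 + 222*A^-6 + 145*A^-10 + 36*A^-14 + 2*A^-18
  A^-8 * (7*d^3 + 3*d^5) = -3*A^2 - 22*A^-2 - 51*A^-6 - 51*A^-10 - 22*A^-14 - 3*A^-18
  A^-10 * (d^4) = A^-2 + 4*A^-6 + 6*A^-10 + 4*A^-14 + A^-18
Summing the groups: <K> = A^14 + A^6 - A^-10
Normalise by the writhe: (-A^3)^(-w) = (-A^3)^(-10) = A^-30, so f(A) = A^-30 * <K> = A^-16 + A^-24 - A^-40.
Substitute A = t^(-1/4), i.e. A^e → t^(-e/4): V(t) = -t^10 + t^6 + t^4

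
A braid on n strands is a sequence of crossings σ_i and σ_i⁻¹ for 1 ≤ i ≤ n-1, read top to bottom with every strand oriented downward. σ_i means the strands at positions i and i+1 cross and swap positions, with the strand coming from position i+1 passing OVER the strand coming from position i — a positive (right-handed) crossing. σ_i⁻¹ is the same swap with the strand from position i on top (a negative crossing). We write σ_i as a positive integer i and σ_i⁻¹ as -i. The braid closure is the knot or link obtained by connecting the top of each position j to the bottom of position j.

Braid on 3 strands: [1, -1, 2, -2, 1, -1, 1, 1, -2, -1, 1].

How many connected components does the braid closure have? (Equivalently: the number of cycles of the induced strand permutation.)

Track the strand permutation on 3 strands, starting from identity.
  step 1: s1 swaps positions 1,2 -> [2 1 3]
  step 2: s1^-1 swaps positions 1,2 -> [1 2 3]
  step 3: s2 swaps positions 2,3 -> [1 3 2]
  step 4: s2^-1 swaps positions 2,3 -> [1 2 3]
  step 5: s1 swaps positions 1,2 -> [2 1 3]
  step 6: s1^-1 swaps positions 1,2 -> [1 2 3]
  step 7: s1 swaps positions 1,2 -> [2 1 3]
  step 8: s1 swaps positions 1,2 -> [1 2 3]
  step 9: s2^-1 swaps positions 2,3 -> [1 3 2]
  step 10: s1^-1 swaps positions 1,2 -> [3 1 2]
  step 11: s1 swaps positions 1,2 -> [1 3 2]
Final permutation (position -> original strand): [1 3 2]
Closure components = cycle count of this permutation = 2.

Answer: 2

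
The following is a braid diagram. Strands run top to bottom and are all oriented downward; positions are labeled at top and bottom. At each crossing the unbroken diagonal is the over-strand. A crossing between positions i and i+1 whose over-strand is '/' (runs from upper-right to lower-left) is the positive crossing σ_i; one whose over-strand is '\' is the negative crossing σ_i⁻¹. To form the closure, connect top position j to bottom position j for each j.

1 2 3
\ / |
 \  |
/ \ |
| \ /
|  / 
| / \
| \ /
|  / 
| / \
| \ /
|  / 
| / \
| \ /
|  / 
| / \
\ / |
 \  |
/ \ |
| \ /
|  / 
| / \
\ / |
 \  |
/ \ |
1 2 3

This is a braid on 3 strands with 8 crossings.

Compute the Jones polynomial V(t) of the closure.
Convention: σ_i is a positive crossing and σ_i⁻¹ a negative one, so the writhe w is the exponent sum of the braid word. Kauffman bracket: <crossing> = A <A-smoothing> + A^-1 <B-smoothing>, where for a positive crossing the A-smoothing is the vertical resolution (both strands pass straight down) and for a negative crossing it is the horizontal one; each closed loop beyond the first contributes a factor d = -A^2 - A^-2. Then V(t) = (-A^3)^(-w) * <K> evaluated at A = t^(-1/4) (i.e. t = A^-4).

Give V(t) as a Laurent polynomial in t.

Reading the diagram top to bottom ('/'-over between positions i,i+1 = s_i, '\'-over = s_i^-1): braid word = s1^-1 s2 s2 s2 s2 s1^-1 s2 s1^-1.
Braid: s1^-1 s2 s2 s2 s2 s1^-1 s2 s1^-1 on 3 strands, 8 crossings.
Writhe w = (#positive) - (#negative) = 5 - 3 = 2.
Computing the Kauffman bracket via state sum. There are 2^8 = 256 states.
For each crossing: s=0 is the vertical smoothing, s=1 horizontal. Crossing k contributes A^(sign_k * (1 - 2*s_k)); loop factor d = -A^2 - A^-2.
Tabulate the states by total A-exponent and number of loops L (A-exp: L × count):
  A^8: L=4 ×1
  A^6: L=3 ×8
  A^4: L=2 ×22, L=4 ×6
  A^2: L=1 ×23, L=3 ×29, L=5 ×4
  A^0: L=2 ×47, L=4 ×22, L=6 ×1
  A^-2: L=3 ×48, L=5 ×8
  A^-4: L=4 ×27, L=6 ×1
  A^-6: L=5 ×8
  A^-8: L=6 ×1
Each group contributes A^e * Σ count * d^(L-1):
Powers of d = -A^2 - A^-2: d^2 = A^4 + 2 + A^-4; d^3 = -A^6 - 3*A^2 - 3*A^-2 - A^-6; d^4 = A^8 + 4*A^4 + 6 + 4*A^-4 + A^-8; d^5 = -A^10 - 5*A^6 - 10*A^2 - 10*A^-2 - 5*A^-6 - A^-10.
  A^8 * (d^3) = -A^14 - 3*A^10 - 3*A^6 - A^2
  A^6 * (8*d^2) = 8*A^10 + 16*A^6 + 8*A^2
  A^4 * (22*d + 6*d^3) = -6*A^10 - 40*A^6 - 40*A^2 - 6*A^-2
  A^2 * (23 + 29*d^2 + 4*d^4) = 4*A^10 + 45*A^6 + 105*A^2 + 45*A^-2 + 4*A^-6
  A^0 * (47*d + 22*d^3 + d^5) = -A^10 - 27*A^6 - 123*A^2 - 123*A^-2 - 27*A^-6 - A^-10
  A^-2 * (48*d^2 + 8*d^4) = 8*A^6 + 80*A^2 + 144*A^-2 + 80*A^-6 + 8*A^-10
  A^-4 * (27*d^3 + d^5) = -A^6 - 32*A^2 - 91*A^-2 - 91*A^-6 - 32*A^-10 - A^-14
  A^-6 * (8*d^4) = 8*A^2 + 32*A^-2 + 48*A^-6 + 32*A^-10 + 8*A^-14
  A^-8 * (d^5) = -A^2 - 5*A^-2 - 10*A^-6 - 10*A^-10 - 5*A^-14 - A^-18
Summing the groups: <K> = -A^14 + 2*A^10 - 2*A^6 + 4*A^2 - 4*A^-2 + 4*A^-6 - 3*A^-10 + 2*A^-14 - A^-18
Normalise by the writhe: (-A^3)^(-w) = (-A^3)^(-2) = A^-6, so f(A) = A^-6 * <K> = -A^8 + 2*A^4 - 2 + 4*A^-4 - 4*A^-8 + 4*A^-12 - 3*A^-16 + 2*A^-20 - A^-24.
Substitute A = t^(-1/4), i.e. A^e → t^(-e/4): V(t) = -t^6 + 2*t^5 - 3*t^4 + 4*t^3 - 4*t^2 + 4*t - 2 + 2*t^-1 - t^-2

Answer: -t^6 + 2*t^5 - 3*t^4 + 4*t^3 - 4*t^2 + 4*t - 2 + 2*t^-1 - t^-2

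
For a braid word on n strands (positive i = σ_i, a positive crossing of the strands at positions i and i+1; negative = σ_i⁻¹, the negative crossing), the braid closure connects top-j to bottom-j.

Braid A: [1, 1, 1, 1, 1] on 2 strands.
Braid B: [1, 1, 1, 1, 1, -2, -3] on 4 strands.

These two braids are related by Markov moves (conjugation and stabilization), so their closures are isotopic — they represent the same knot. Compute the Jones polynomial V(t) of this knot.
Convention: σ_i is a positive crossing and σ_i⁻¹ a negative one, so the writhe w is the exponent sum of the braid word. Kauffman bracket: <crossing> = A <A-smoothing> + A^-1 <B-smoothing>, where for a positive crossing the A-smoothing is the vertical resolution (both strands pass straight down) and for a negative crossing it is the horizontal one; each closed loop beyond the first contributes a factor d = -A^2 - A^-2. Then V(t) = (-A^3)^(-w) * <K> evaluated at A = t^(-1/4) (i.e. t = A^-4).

-t^7 + t^6 - t^5 + t^4 + t^2

Derivation:
Markov-equivalent braids have isotopic closures, hence identical knot invariants. Strip the Markov moves from each word to reach a common short braid β, then compute V(t) once on β.
Braid A: s1 s1 s1 s1 s1 on 2 strands has no conjugating prefix/suffix or stabilization to strip; take β = s1 s1 s1 s1 s1.
Braid B: s1 s1 s1 s1 s1 s2^-1 s3^-1 on 4 strands reduces by inverse Markov moves (closure unchanged at each step):
  Destabilize: the word has the form β·s3^-1 where s3^-1 occurs only as the final letter (β ∈ B_3); drop it and the last strand → 3 strands.
  Destabilize: the word has the form β·s2^-1 where s2^-1 occurs only as the final letter (β ∈ B_2); drop it and the last strand → 2 strands.
Reduced to β = s1 s1 s1 s1 s1 on 2 strands, 5 crossings.
Both give the same β = s1 s1 s1 s1 s1 on 2 strands, so one state sum suffices:
Braid: s1 s1 s1 s1 s1 on 2 strands, 5 crossings.
Writhe w = (#positive) - (#negative) = 5 - 0 = 5.
Computing the Kauffman bracket via state sum. There are 2^5 = 32 states.
For each crossing: s=0 is the vertical smoothing, s=1 horizontal. Crossing k contributes A^(sign_k * (1 - 2*s_k)); loop factor d = -A^2 - A^-2.
  state 00000: A-exp=+5, loops=2, term = A^5 * d^1
  state 00001: A-exp=+3, loops=1, term = A^3 * d^0
  state 00010: A-exp=+3, loops=1, term = A^3 * d^0
  state 00011: A-exp=+1, loops=2, term = A^1 * d^1
  state 00100: A-exp=+3, loops=1, term = A^3 * d^0
  state 00101: A-exp=+1, loops=2, term = A^1 * d^1
  state 00110: A-exp=+1, loops=2, term = A^1 * d^1
  state 00111: A-exp=-1, loops=3, term = A^-1 * d^2
  state 01000: A-exp=+3, loops=1, term = A^3 * d^0
  state 01001: A-exp=+1, loops=2, term = A^1 * d^1
  state 01010: A-exp=+1, loops=2, term = A^1 * d^1
  state 01011: A-exp=-1, loops=3, term = A^-1 * d^2
  state 01100: A-exp=+1, loops=2, term = A^1 * d^1
  state 01101: A-exp=-1, loops=3, term = A^-1 * d^2
  state 01110: A-exp=-1, loops=3, term = A^-1 * d^2
  state 01111: A-exp=-3, loops=4, term = A^-3 * d^3
  state 10000: A-exp=+3, loops=1, term = A^3 * d^0
  state 10001: A-exp=+1, loops=2, term = A^1 * d^1
  state 10010: A-exp=+1, loops=2, term = A^1 * d^1
  state 10011: A-exp=-1, loops=3, term = A^-1 * d^2
  state 10100: A-exp=+1, loops=2, term = A^1 * d^1
  state 10101: A-exp=-1, loops=3, term = A^-1 * d^2
  state 10110: A-exp=-1, loops=3, term = A^-1 * d^2
  state 10111: A-exp=-3, loops=4, term = A^-3 * d^3
  state 11000: A-exp=+1, loops=2, term = A^1 * d^1
  state 11001: A-exp=-1, loops=3, term = A^-1 * d^2
  state 11010: A-exp=-1, loops=3, term = A^-1 * d^2
  state 11011: A-exp=-3, loops=4, term = A^-3 * d^3
  state 11100: A-exp=-1, loops=3, term = A^-1 * d^2
  state 11101: A-exp=-3, loops=4, term = A^-3 * d^3
  state 11110: A-exp=-3, loops=4, term = A^-3 * d^3
  state 11111: A-exp=-5, loops=5, term = A^-5 * d^4
Collect the terms by A-exponent (count of states per loop number):
Powers of d = -A^2 - A^-2: d^2 = A^4 + 2 + A^-4; d^3 = -A^6 - 3*A^2 - 3*A^-2 - A^-6; d^4 = A^8 + 4*A^4 + 6 + 4*A^-4 + A^-8.
  A^5 * (d) = -A^7 - A^3
  A^3 * (5) = 5*A^3
  A^1 * (10*d) = -10*A^3 - 10*A^-1
  A^-1 * (10*d^2) = 10*A^3 + 20*A^-1 + 10*A^-5
  A^-3 * (5*d^3) = -5*A^3 - 15*A^-1 - 15*A^-5 - 5*A^-9
  A^-5 * (d^4) = A^3 + 4*A^-1 + 6*A^-5 + 4*A^-9 + A^-13
Summing the groups: <K> = -A^7 - A^-1 + A^-5 - A^-9 + A^-13
Normalise by the writhe: (-A^3)^(-w) = (-A^3)^(-5) = -A^-15, so f(A) = -A^-15 * <K> = A^-8 + A^-16 - A^-20 + A^-24 - A^-28.
Substitute A = t^(-1/4), i.e. A^e → t^(-e/4): V(t) = -t^7 + t^6 - t^5 + t^4 + t^2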